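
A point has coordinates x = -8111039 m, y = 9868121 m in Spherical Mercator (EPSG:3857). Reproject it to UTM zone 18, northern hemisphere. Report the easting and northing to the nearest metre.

Web Mercator inverse (R = 6378137 m) → φ = 65.96810125°, λ = -72.86270304°.
UTM 18N forward: E = 597110.670 m, N = 7318009.034 m.

E 597111 m, N 7318009 m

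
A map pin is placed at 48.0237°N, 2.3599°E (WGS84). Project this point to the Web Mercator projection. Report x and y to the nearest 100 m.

Web Mercator is spherical with R = a = 6378137 m.
x = R·λ = 6378137 × 0.041188025 = 262702.866 m.
y = R·ln tan(π/4 + φ/2) = 6378137 × 0.958085186 = 6110798.576 m.

x 262700 m, y 6110800 m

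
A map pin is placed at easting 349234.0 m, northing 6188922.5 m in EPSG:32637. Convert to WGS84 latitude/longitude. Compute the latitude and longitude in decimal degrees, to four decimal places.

lat 55.8223°, lon 36.5934°

Zone 37N: λ₀ = 39°, k₀ = 0.9996, false easting 500000 m.
Meridian distance M = (N − FN)/k₀ = 6191399.1 m.
Inverse transverse Mercator on WGS84 gives φ = 55.82230028°, λ = 36.59340016°.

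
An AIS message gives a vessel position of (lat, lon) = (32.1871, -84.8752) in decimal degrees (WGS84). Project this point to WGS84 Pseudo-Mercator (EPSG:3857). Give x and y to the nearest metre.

Web Mercator is spherical with R = a = 6378137 m.
x = R·λ = 6378137 × -1.481351693 = -9448264.045 m.
y = R·ln tan(π/4 + φ/2) = 6378137 × 0.593887454 = 3787895.545 m.

x -9448264 m, y 3787896 m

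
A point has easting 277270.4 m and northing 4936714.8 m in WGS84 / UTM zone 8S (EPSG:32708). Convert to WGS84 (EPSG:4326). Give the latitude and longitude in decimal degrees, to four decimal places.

lat -45.6873°, lon -137.8604°

Zone 8S: λ₀ = -135°, k₀ = 0.9996, false easting 500000 m, false northing 10000000 m.
Meridian distance M = (N − FN)/k₀ = -5065311.3 m.
Inverse transverse Mercator on WGS84 gives φ = -45.68730039°, λ = -137.86039942°.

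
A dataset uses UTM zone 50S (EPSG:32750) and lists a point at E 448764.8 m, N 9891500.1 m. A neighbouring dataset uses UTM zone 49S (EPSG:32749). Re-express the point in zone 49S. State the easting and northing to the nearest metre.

UTM 50S → geographic: φ = -0.98159975°, λ = 116.53950005°.
UTM 49S (λ₀ = 111°) forward: E = 1117286.175 m, N = 9890991.205 m.

E 1117286 m, N 9890991 m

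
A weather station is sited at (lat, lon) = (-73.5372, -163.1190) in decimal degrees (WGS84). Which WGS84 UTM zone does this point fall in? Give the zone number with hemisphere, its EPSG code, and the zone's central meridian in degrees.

Zone 3S (EPSG:32703), central meridian -165°

UTM zone = ⌊(λ + 180)/6⌋ + 1; -163.1190° ∈ [-168°, -162°) → zone 3.
Hemisphere: S (φ < 0).
Central meridian λ₀ = 6×3 − 183 = -165°.
EPSG code: 32703.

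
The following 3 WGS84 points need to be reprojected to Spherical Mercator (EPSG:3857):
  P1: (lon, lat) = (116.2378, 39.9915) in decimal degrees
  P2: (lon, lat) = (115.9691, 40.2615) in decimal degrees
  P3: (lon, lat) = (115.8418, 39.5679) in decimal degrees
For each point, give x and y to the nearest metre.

Web Mercator: x = R·λ, y = R·ln tan(π/4+φ/2), R = 6378137 m.
P1 (39.9915°, 116.2378°) → (12939532.707, 4864707.160) m.
P2 (40.2615°, 115.9691°) → (12909621.160, 4904015.831) m.
P3 (39.5679°, 115.8418°) → (12895450.189, 4803347.937) m.

P1: x 12939533 m, y 4864707 m; P2: x 12909621 m, y 4904016 m; P3: x 12895450 m, y 4803348 m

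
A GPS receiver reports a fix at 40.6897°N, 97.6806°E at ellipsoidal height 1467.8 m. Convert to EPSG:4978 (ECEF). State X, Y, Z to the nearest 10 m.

WGS84: a = 6378137 m, e² = 0.006694380; N(φ) = a/√(1−e²sin²φ) = 6387230.833 m.
X = (N+h)·cosφ·cosλ = -647435.848 m; Y = (N+h)·cosφ·sinλ = 4800780.589 m; Z = (N(1−e²)+h)·sinφ = 4137312.450 m.

X -647440 m, Y 4800780 m, Z 4137310 m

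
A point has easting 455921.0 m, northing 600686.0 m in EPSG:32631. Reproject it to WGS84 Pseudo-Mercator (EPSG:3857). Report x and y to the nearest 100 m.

x 289700 m, y 605900 m

Unproject from UTM 31N (λ₀ = 3°) → φ = 5.43430019°, λ = 2.60209981°.
Web Mercator (R = 6378137 m): x = 289664.426 m, y = 605852.571 m.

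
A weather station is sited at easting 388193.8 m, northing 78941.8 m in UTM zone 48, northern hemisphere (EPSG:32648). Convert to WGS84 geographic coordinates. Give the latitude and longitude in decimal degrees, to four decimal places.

lat 0.7141°, lon 103.9952°

Zone 48N: λ₀ = 105°, k₀ = 0.9996, false easting 500000 m.
Meridian distance M = (N − FN)/k₀ = 78973.4 m.
Inverse transverse Mercator on WGS84 gives φ = 0.71410030°, λ = 103.99520022°.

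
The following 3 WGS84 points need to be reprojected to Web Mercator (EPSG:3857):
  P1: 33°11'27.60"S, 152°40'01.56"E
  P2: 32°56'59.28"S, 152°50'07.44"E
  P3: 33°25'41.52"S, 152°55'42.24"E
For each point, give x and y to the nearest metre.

P1: x 16994824 m, y -3920684 m; P2: x 17013559 m, y -3888643 m; P3: x 17023912 m, y -3952279 m

Web Mercator: x = R·λ, y = R·ln tan(π/4+φ/2), R = 6378137 m.
P1 (-33.1910°, 152.6671°) → (16994823.833, -3920683.547) m.
P2 (-32.9498°, 152.8354°) → (17013558.903, -3888642.647) m.
P3 (-33.4282°, 152.9284°) → (17023911.616, -3952279.255) m.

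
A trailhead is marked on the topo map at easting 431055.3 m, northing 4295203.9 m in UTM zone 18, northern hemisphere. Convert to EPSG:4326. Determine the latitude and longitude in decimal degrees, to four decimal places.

Zone 18N: λ₀ = -75°, k₀ = 0.9996, false easting 500000 m.
Meridian distance M = (N − FN)/k₀ = 4296922.7 m.
Inverse transverse Mercator on WGS84 gives φ = 38.80289980°, λ = -75.79400031°.

lat 38.8029°, lon -75.7940°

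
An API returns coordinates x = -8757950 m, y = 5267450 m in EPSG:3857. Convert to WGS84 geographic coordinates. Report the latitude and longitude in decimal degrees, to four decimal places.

R = 6378137 m. λ = x/R = -78.67400343°.
φ = 2·arctan(exp(y/R)) − 90° = 2·arctan(2.28384) − 90° = 42.70680153°.

lat 42.7068°, lon -78.6740°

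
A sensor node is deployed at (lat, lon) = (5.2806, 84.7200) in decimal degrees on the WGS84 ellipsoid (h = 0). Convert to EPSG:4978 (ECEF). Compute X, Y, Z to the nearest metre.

WGS84: a = 6378137 m, e² = 0.006694380; N(φ) = a/√(1−e²sin²φ) = 6378317.836 m.
X = (N+h)·cosφ·cosλ = 584460.923 m; Y = (N+h)·cosφ·sinλ = 6324298.626 m; Z = (N(1−e²)+h)·sinφ = 583088.781 m.

X 584461 m, Y 6324299 m, Z 583089 m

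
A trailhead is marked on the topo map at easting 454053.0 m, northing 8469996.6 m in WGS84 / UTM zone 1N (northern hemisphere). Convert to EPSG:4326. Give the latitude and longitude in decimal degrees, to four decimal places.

Zone 1N: λ₀ = -177°, k₀ = 0.9996, false easting 500000 m.
Meridian distance M = (N − FN)/k₀ = 8473386.0 m.
Inverse transverse Mercator on WGS84 gives φ = 76.30590005°, λ = -178.73889835°.

lat 76.3059°, lon -178.7389°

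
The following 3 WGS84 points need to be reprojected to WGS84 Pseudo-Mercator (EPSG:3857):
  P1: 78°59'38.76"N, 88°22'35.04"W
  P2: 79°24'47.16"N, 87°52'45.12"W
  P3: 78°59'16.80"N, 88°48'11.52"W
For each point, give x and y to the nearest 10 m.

Web Mercator: x = R·λ, y = R·ln tan(π/4+φ/2), R = 6378137 m.
P1 (78.9941°, -88.3764°) → (-9838015.846, 14923955.056) m.
P2 (79.4131°, -87.8792°) → (-9782667.795, 15172987.668) m.
P3 (78.9880°, -88.8032°) → (-9885527.005, 14920399.125) m.

P1: x -9838020 m, y 14923960 m; P2: x -9782670 m, y 15172990 m; P3: x -9885530 m, y 14920400 m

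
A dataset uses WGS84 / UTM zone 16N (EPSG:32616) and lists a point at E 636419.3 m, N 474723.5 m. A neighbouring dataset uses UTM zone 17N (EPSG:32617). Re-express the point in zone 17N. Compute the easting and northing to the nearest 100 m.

E -30000 m, N 476300 m

UTM 16N → geographic: φ = 4.29390033°, λ = -85.77070032°.
UTM 17N (λ₀ = -81°) forward: E = -29989.332 m, N = 476268.854 m.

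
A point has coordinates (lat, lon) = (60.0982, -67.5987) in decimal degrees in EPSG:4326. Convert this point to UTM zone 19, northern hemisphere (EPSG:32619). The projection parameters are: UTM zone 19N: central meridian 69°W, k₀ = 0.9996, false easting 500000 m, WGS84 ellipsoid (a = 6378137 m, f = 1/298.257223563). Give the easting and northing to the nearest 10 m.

E 577930 m, N 6663170 m

Zone 19 central meridian λ₀ = 6×19 − 183 = -69°; Δλ = +1.4013°.
Transverse Mercator on WGS84 with k₀ = 0.9996 gives E = 577925.606 m, N = 6663173.717 m.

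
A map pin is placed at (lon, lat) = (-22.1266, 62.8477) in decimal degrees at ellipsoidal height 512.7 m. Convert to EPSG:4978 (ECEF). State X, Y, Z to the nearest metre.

X 2703738 m, Y -1099337 m, Z 5652708 m

WGS84: a = 6378137 m, e² = 0.006694380; N(φ) = a/√(1−e²sin²φ) = 6395107.174 m.
X = (N+h)·cosφ·cosλ = 2703737.803 m; Y = (N+h)·cosφ·sinλ = -1099336.547 m; Z = (N(1−e²)+h)·sinφ = 5652707.548 m.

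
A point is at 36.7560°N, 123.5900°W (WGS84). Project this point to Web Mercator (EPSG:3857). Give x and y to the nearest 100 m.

x -13758000 m, y 4405200 m

Web Mercator is spherical with R = a = 6378137 m.
x = R·λ = 6378137 × -2.157052423 = -13757975.867 m.
y = R·ln tan(π/4 + φ/2) = 6378137 × 0.690664168 = 4405150.686 m.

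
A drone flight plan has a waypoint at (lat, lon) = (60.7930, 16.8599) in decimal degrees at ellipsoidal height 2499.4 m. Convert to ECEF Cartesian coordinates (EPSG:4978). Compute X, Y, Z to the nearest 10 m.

WGS84: a = 6378137 m, e² = 0.006694380; N(φ) = a/√(1−e²sin²φ) = 6394464.927 m.
X = (N+h)·cosφ·cosλ = 2987330.861 m; Y = (N+h)·cosφ·sinλ = 905337.237 m; Z = (N(1−e²)+h)·sinφ = 5546305.462 m.

X 2987330 m, Y 905340 m, Z 5546310 m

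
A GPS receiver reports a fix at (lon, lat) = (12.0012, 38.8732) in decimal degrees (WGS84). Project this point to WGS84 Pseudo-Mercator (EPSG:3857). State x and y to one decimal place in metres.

Web Mercator is spherical with R = a = 6378137 m.
x = R·λ = 6378137 × 0.209460454 = 1335967.473 m.
y = R·ln tan(π/4 + φ/2) = 6378137 × 0.737444931 = 4703524.801 m.

x 1335967.5 m, y 4703524.8 m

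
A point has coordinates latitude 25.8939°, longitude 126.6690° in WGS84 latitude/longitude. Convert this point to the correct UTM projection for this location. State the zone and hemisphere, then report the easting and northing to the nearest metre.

Zone 52N: E 266470 m, N 2866009 m

Longitude 126.6690° lies in the 6° band [126°, 132°), giving zone 52; latitude is north of the equator, so 52N.
Zone 52 central meridian λ₀ = 6×52 − 183 = 129°; Δλ = -2.3310°.
Transverse Mercator on WGS84 with k₀ = 0.9996 gives E = 266469.672 m, N = 2866009.321 m.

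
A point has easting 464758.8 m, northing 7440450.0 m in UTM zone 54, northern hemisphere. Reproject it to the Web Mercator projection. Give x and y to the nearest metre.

x 15605779 m, y 10178688 m

Unproject from UTM 54N (λ₀ = 141°) → φ = 67.07930010°, λ = 140.18909978°.
Web Mercator (R = 6378137 m): x = 15605779.202 m, y = 10178688.281 m.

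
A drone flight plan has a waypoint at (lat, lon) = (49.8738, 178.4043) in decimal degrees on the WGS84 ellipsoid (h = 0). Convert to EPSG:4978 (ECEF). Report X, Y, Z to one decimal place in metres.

X -4117009.9 m, Y 114689.3 m, Z 4853754.4 m

WGS84: a = 6378137 m, e² = 0.006694380; N(φ) = a/√(1−e²sin²φ) = 6390655.444 m.
X = (N+h)·cosφ·cosλ = -4117009.913 m; Y = (N+h)·cosφ·sinλ = 114689.281 m; Z = (N(1−e²)+h)·sinφ = 4853754.422 m.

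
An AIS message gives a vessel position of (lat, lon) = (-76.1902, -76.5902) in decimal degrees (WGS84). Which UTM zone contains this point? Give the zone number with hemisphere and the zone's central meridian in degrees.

UTM zone = ⌊(λ + 180)/6⌋ + 1; -76.5902° ∈ [-78°, -72°) → zone 18.
Hemisphere: S (φ < 0).
Central meridian λ₀ = 6×18 − 183 = -75°.

Zone 18S, central meridian -75°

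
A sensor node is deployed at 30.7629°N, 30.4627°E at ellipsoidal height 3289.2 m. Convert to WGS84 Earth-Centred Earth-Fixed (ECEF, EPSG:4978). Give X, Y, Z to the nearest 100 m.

X 4730700 m, Y 2782400 m, Z 3245000 m

WGS84: a = 6378137 m, e² = 0.006694380; N(φ) = a/√(1−e²sin²φ) = 6383729.598 m.
X = (N+h)·cosφ·cosλ = 4730699.918 m; Y = (N+h)·cosφ·sinλ = 2782448.494 m; Z = (N(1−e²)+h)·sinφ = 3245015.878 m.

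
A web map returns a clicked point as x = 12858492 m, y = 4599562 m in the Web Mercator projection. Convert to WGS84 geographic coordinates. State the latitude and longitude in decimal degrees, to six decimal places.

R = 6378137 m. λ = x/R = 115.50979894°.
φ = 2·arctan(exp(y/R)) − 90° = 2·arctan(2.05679) − 90° = 38.14240188°.

lat 38.142402°, lon 115.509799°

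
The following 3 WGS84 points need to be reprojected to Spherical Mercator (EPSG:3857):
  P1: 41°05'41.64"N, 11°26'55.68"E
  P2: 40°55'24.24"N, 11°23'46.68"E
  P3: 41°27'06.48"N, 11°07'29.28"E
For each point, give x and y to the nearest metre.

P1: x 1274475 m, y 5026349 m; P2: x 1268630 m, y 5001050 m; P3: x 1238407 m, y 5079212 m

Web Mercator: x = R·λ, y = R·ln tan(π/4+φ/2), R = 6378137 m.
P1 (41.0949°, 11.4488°) → (1274474.586, 5026349.485) m.
P2 (40.9234°, 11.3963°) → (1268630.313, 5001049.738) m.
P3 (41.4518°, 11.1248°) → (1238407.071, 5079212.205) m.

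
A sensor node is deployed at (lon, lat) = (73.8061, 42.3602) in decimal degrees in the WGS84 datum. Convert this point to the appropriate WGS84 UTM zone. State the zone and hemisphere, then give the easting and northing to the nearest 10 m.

Zone 43N: E 401680 m, N 4690460 m

Longitude 73.8061° lies in the 6° band [72°, 78°), giving zone 43; latitude is north of the equator, so 43N.
Zone 43 central meridian λ₀ = 6×43 − 183 = 75°; Δλ = -1.1939°.
Transverse Mercator on WGS84 with k₀ = 0.9996 gives E = 401682.951 m, N = 4690460.320 m.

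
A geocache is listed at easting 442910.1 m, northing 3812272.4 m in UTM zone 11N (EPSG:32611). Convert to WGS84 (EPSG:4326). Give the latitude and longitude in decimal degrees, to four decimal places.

lat 34.4504°, lon -117.6215°

Zone 11N: λ₀ = -117°, k₀ = 0.9996, false easting 500000 m.
Meridian distance M = (N − FN)/k₀ = 3813797.9 m.
Inverse transverse Mercator on WGS84 gives φ = 34.45039970°, λ = -117.62150007°.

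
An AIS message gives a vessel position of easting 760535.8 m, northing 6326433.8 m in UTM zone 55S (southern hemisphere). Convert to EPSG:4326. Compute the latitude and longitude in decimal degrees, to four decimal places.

Zone 55S: λ₀ = 147°, k₀ = 0.9996, false easting 500000 m, false northing 10000000 m.
Meridian distance M = (N − FN)/k₀ = -3675036.2 m.
Inverse transverse Mercator on WGS84 gives φ = -33.16960031°, λ = 149.79390036°.

lat -33.1696°, lon 149.7939°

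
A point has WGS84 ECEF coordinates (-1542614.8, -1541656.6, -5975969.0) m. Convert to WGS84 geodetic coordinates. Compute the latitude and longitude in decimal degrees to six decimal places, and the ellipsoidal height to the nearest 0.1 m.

λ = atan2(Y, X) = -135.01780025°; p = √(X²+Y²) = 2180909.3 m.
Bowring's method on WGS84 (a = 6378137 m, b = 6356752.314 m) gives φ = -70.07420044°, h = 2236.693 m.

lat -70.074200°, lon -135.017800°, h 2236.7 m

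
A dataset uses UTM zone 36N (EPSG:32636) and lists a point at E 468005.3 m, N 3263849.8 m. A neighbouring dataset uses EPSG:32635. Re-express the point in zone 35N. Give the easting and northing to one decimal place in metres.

E 1050013.8 m, N 3277234.8 m

UTM 36N → geographic: φ = 29.50379973°, λ = 32.66989964°.
UTM 35N (λ₀ = 27°) forward: E = 1050013.820 m, N = 3277234.791 m.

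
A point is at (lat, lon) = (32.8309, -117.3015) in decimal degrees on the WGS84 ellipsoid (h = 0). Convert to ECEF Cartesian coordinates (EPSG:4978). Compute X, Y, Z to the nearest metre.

WGS84: a = 6378137 m, e² = 0.006694380; N(φ) = a/√(1−e²sin²φ) = 6384421.533 m.
X = (N+h)·cosφ·cosλ = -2460626.269 m; Y = (N+h)·cosφ·sinλ = -4767069.841 m; Z = (N(1−e²)+h)·sinφ = 3438215.424 m.

X -2460626 m, Y -4767070 m, Z 3438215 m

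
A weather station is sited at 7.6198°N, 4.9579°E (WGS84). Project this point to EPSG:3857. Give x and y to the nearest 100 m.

Web Mercator is spherical with R = a = 6378137 m.
x = R·λ = 6378137 × 0.086531679 = 551910.903 m.
y = R·ln tan(π/4 + φ/2) = 6378137 × 0.133384364 = 850743.745 m.

x 551900 m, y 850700 m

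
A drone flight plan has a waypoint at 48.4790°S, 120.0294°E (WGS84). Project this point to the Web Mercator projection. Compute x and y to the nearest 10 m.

x 13361610 m, y -6186920 m

Web Mercator is spherical with R = a = 6378137 m.
x = R·λ = 6378137 × 2.094908229 = 13361611.688 m.
y = R·ln tan(π/4 + φ/2) = 6378137 × -0.970019390 = -6186916.561 m.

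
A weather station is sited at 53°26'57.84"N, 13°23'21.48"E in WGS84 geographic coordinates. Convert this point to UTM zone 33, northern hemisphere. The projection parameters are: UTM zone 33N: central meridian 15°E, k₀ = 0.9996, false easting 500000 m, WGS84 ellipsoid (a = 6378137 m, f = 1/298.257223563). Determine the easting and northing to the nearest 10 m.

E 393040 m, N 5923470 m

Zone 33 central meridian λ₀ = 6×33 − 183 = 15°; Δλ = -1.6107°.
Transverse Mercator on WGS84 with k₀ = 0.9996 gives E = 393035.142 m, N = 5923472.414 m.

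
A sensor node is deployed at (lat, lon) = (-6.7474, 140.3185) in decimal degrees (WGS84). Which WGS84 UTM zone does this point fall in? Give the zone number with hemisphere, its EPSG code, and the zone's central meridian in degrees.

Zone 54S (EPSG:32754), central meridian 141°

UTM zone = ⌊(λ + 180)/6⌋ + 1; 140.3185° ∈ [138°, 144°) → zone 54.
Hemisphere: S (φ < 0).
Central meridian λ₀ = 6×54 − 183 = 141°.
EPSG code: 32754.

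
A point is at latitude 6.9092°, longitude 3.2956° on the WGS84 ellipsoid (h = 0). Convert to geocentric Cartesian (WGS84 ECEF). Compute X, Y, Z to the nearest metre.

WGS84: a = 6378137 m, e² = 0.006694380; N(φ) = a/√(1−e²sin²φ) = 6378445.965 m.
X = (N+h)·cosφ·cosλ = 6321654.085 m; Y = (N+h)·cosφ·sinλ = 364017.201 m; Z = (N(1−e²)+h)·sinφ = 762166.478 m.

X 6321654 m, Y 364017 m, Z 762166 m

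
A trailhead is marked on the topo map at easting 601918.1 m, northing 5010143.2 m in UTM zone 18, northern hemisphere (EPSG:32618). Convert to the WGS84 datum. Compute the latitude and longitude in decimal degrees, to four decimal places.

Zone 18N: λ₀ = -75°, k₀ = 0.9996, false easting 500000 m.
Meridian distance M = (N − FN)/k₀ = 5012148.1 m.
Inverse transverse Mercator on WGS84 gives φ = 45.23740037°, λ = -73.70150001°.

lat 45.2374°, lon -73.7015°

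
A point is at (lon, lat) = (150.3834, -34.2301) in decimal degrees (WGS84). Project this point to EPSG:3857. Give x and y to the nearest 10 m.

x 16740600 m, y -4059740 m

Web Mercator is spherical with R = a = 6378137 m.
x = R·λ = 6378137 × 2.624685470 = 16740603.512 m.
y = R·ln tan(π/4 + φ/2) = 6378137 × -0.636508880 = -4059740.840 m.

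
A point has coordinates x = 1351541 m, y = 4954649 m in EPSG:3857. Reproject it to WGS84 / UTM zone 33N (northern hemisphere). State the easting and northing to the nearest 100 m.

Web Mercator inverse (R = 6378137 m) → φ = 40.60770289°, λ = 12.14109937°.
UTM 33N forward: E = 258126.645 m, N = 4499139.266 m.

E 258100 m, N 4499100 m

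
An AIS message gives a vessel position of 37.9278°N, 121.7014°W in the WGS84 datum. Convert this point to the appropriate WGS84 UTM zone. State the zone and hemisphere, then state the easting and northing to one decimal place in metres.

Longitude -121.7014° lies in the 6° band [-126°, -120°), giving zone 10; latitude is north of the equator, so 10N.
Zone 10 central meridian λ₀ = 6×10 − 183 = -123°; Δλ = +1.2986°.
Transverse Mercator on WGS84 with k₀ = 0.9996 gives E = 614127.713 m, N = 4198599.383 m.

Zone 10N: E 614127.7 m, N 4198599.4 m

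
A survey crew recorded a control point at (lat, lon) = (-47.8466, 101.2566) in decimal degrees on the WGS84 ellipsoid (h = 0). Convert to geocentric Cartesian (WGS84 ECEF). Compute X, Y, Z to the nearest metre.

X -837106 m, Y 4205881 m, Z -4705446 m

WGS84: a = 6378137 m, e² = 0.006694380; N(φ) = a/√(1−e²sin²φ) = 6389902.815 m.
X = (N+h)·cosφ·cosλ = -837105.506 m; Y = (N+h)·cosφ·sinλ = 4205881.483 m; Z = (N(1−e²)+h)·sinφ = -4705446.439 m.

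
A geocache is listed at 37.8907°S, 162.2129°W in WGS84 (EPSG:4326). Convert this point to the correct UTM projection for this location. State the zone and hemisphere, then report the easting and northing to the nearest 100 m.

Zone 3S: E 745100 m, N 5802600 m

Longitude -162.2129° lies in the 6° band [-168°, -162°), giving zone 3; latitude is south of the equator, so 3S.
Zone 3 central meridian λ₀ = 6×3 − 183 = -165°; Δλ = +2.7871°.
Transverse Mercator on WGS84 with k₀ = 0.9996 gives E = 745086.637 m, N = 5802649.300 m.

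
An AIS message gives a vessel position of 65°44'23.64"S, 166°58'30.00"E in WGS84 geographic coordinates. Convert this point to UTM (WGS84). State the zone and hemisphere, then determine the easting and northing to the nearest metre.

Longitude 166.9750° lies in the 6° band [162°, 168°), giving zone 58; latitude is south of the equator, so 58S.
Zone 58 central meridian λ₀ = 6×58 − 183 = 165°; Δλ = +1.9750°.
Transverse Mercator on WGS84 with k₀ = 0.9996 gives E = 590538.600 m, N = 2707658.115 m.

Zone 58S: E 590539 m, N 2707658 m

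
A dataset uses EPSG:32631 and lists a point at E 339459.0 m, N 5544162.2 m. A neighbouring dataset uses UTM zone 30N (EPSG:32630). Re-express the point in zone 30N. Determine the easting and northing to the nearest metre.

UTM 31N → geographic: φ = 50.02810032°, λ = 0.75849977°.
UTM 30N (λ₀ = -3°) forward: E = 769170.029 m, N = 5548525.315 m.

E 769170 m, N 5548525 m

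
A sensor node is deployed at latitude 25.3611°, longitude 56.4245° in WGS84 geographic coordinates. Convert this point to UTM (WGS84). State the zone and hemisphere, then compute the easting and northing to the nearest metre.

Longitude 56.4245° lies in the 6° band [54°, 60°), giving zone 40; latitude is north of the equator, so 40N.
Zone 40 central meridian λ₀ = 6×40 − 183 = 57°; Δλ = -0.5755°.
Transverse Mercator on WGS84 with k₀ = 0.9996 gives E = 442096.721 m, N = 2805057.370 m.

Zone 40N: E 442097 m, N 2805057 m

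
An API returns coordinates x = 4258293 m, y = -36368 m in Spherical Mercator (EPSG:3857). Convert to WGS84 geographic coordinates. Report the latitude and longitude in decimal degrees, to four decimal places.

lat -0.3267°, lon 38.2529°

R = 6378137 m. λ = x/R = 38.25289686°.
φ = 2·arctan(exp(y/R)) − 90° = 2·arctan(0.99431) − 90° = -0.32669753°.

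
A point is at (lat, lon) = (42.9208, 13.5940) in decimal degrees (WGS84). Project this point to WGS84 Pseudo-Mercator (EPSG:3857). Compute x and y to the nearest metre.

x 1513277 m, y 5299925 m

Web Mercator is spherical with R = a = 6378137 m.
x = R·λ = 6378137 × 0.237260059 = 1513277.158 m.
y = R·ln tan(π/4 + φ/2) = 6378137 × 0.830951822 = 5299924.558 m.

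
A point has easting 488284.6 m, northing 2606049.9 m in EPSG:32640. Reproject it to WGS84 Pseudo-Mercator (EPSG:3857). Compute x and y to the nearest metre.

Unproject from UTM 40N (λ₀ = 57°) → φ = 23.56480004°, λ = 56.88519968°.
Web Mercator (R = 6378137 m): x = 6332431.462 m, y = 2700466.061 m.

x 6332431 m, y 2700466 m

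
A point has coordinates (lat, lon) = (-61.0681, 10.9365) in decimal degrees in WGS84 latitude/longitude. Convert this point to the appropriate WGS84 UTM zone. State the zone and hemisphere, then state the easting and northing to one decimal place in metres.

Zone 32S: E 604502.3 m, N 3228081.5 m

Longitude 10.9365° lies in the 6° band [6°, 12°), giving zone 32; latitude is south of the equator, so 32S.
Zone 32 central meridian λ₀ = 6×32 − 183 = 9°; Δλ = +1.9365°.
Transverse Mercator on WGS84 with k₀ = 0.9996 gives E = 604502.339 m, N = 3228081.512 m.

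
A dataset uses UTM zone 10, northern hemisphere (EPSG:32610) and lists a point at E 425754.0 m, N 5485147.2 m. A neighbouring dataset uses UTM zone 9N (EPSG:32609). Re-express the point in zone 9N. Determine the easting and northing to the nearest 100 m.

E 860000 m, N 5496500 m

UTM 10N → geographic: φ = 49.51439978°, λ = -124.02569940°.
UTM 9N (λ₀ = -129°) forward: E = 860000.389 m, N = 5496541.160 m.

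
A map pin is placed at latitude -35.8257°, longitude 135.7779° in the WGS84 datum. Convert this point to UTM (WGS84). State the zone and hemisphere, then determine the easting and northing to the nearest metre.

Zone 53S: E 570265 m, N 6035104 m

Longitude 135.7779° lies in the 6° band [132°, 138°), giving zone 53; latitude is south of the equator, so 53S.
Zone 53 central meridian λ₀ = 6×53 − 183 = 135°; Δλ = +0.7779°.
Transverse Mercator on WGS84 with k₀ = 0.9996 gives E = 570264.916 m, N = 6035104.480 m.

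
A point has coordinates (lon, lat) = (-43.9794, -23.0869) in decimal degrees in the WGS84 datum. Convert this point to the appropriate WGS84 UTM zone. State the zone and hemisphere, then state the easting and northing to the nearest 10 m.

Zone 23S: E 604530 m, N 7446500 m

Longitude -43.9794° lies in the 6° band [-48°, -42°), giving zone 23; latitude is south of the equator, so 23S.
Zone 23 central meridian λ₀ = 6×23 − 183 = -45°; Δλ = +1.0206°.
Transverse Mercator on WGS84 with k₀ = 0.9996 gives E = 604529.427 m, N = 7446495.289 m.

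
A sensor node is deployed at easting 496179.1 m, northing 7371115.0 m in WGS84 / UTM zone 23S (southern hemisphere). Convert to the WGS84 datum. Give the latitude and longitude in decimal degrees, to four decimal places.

lat -23.7711°, lon -45.0375°

Zone 23S: λ₀ = -45°, k₀ = 0.9996, false easting 500000 m, false northing 10000000 m.
Meridian distance M = (N − FN)/k₀ = -2629937.0 m.
Inverse transverse Mercator on WGS84 gives φ = -23.77109996°, λ = -45.03750018°.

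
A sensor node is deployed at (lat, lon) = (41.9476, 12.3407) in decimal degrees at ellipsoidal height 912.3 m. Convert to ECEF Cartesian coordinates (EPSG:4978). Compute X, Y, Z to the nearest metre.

X 4641780 m, Y 1015526 m, Z 4241887 m

WGS84: a = 6378137 m, e² = 0.006694380; N(φ) = a/√(1−e²sin²φ) = 6387697.676 m.
X = (N+h)·cosφ·cosλ = 4641780.235 m; Y = (N+h)·cosφ·sinλ = 1015526.333 m; Z = (N(1−e²)+h)·sinφ = 4241886.622 m.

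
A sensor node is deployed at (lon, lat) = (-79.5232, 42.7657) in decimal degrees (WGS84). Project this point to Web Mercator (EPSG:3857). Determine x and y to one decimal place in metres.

Web Mercator is spherical with R = a = 6378137 m.
x = R·λ = 6378137 × -1.387941672 = -8852482.130 m.
y = R·ln tan(π/4 + φ/2) = 6378137 × 0.827259860 = 5276376.724 m.

x -8852482.1 m, y 5276376.7 m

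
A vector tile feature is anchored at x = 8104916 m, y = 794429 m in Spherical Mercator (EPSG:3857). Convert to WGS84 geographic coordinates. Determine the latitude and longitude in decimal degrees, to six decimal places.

R = 6378137 m. λ = x/R = 72.80769919°.
φ = 2·arctan(exp(y/R)) − 90° = 2·arctan(1.13264) − 90° = 7.11809588°.

lat 7.118096°, lon 72.807699°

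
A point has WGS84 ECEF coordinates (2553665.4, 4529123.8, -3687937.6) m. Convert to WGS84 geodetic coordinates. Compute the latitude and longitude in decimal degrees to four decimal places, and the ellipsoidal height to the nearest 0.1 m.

lat -35.5296°, lon 60.5843°, h 3607.6 m

λ = atan2(Y, X) = 60.58430046°; p = √(X²+Y²) = 5199439.3 m.
Bowring's method on WGS84 (a = 6378137 m, b = 6356752.314 m) gives φ = -35.52960002°, h = 3607.596 m.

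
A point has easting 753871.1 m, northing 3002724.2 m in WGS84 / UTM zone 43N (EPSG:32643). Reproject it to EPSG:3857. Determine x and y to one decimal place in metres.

Unproject from UTM 43N (λ₀ = 75°) → φ = 27.12369964°, λ = 77.56109961°.
Web Mercator (R = 6378137 m): x = 8634062.114 m, y = 3138934.903 m.

x 8634062.1 m, y 3138934.9 m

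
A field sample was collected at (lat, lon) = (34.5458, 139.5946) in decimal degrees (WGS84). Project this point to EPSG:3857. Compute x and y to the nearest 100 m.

x 15539600 m, y 4102300 m

Web Mercator is spherical with R = a = 6378137 m.
x = R·λ = 6378137 × 2.436385388 = 15539599.789 m.
y = R·ln tan(π/4 + φ/2) = 6378137 × 0.643185810 = 4102327.212 m.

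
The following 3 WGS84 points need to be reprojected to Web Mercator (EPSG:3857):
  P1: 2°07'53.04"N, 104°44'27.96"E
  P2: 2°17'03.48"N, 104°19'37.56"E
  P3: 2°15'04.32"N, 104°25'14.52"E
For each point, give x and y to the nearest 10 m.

Web Mercator: x = R·λ, y = R·ln tan(π/4+φ/2), R = 6378137 m.
P1 (2.1314°, 104.7411°) → (11659725.917, 237321.105) m.
P2 (2.2843°, 104.3271°) → (11613639.648, 254354.505) m.
P3 (2.2512°, 104.4207°) → (11624059.152, 250666.941) m.

P1: x 11659730 m, y 237320 m; P2: x 11613640 m, y 254350 m; P3: x 11624060 m, y 250670 m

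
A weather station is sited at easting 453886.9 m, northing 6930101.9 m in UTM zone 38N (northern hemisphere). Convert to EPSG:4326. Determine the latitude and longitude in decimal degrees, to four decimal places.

Zone 38N: λ₀ = 45°, k₀ = 0.9996, false easting 500000 m.
Meridian distance M = (N − FN)/k₀ = 6932875.1 m.
Inverse transverse Mercator on WGS84 gives φ = 62.49909990°, λ = 44.10490001°.

lat 62.4991°, lon 44.1049°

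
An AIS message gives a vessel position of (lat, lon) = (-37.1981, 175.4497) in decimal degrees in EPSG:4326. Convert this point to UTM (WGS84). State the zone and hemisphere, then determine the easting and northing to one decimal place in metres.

Zone 60S: E 362414.5 m, N 5882025.9 m

Longitude 175.4497° lies in the 6° band [174°, 180°), giving zone 60; latitude is south of the equator, so 60S.
Zone 60 central meridian λ₀ = 6×60 − 183 = 177°; Δλ = -1.5503°.
Transverse Mercator on WGS84 with k₀ = 0.9996 gives E = 362414.521 m, N = 5882025.886 m.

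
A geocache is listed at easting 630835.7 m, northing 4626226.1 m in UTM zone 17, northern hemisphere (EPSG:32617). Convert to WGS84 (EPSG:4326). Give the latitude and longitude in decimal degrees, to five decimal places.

lat 41.77710°, lon -79.42570°

Zone 17N: λ₀ = -81°, k₀ = 0.9996, false easting 500000 m.
Meridian distance M = (N − FN)/k₀ = 4628077.3 m.
Inverse transverse Mercator on WGS84 gives φ = 41.77710026°, λ = -79.42569975°.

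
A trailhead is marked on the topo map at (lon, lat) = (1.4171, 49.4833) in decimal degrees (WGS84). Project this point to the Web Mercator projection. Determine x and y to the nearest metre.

Web Mercator is spherical with R = a = 6378137 m.
x = R·λ = 6378137 × 0.024733061 = 157750.850 m.
y = R·ln tan(π/4 + φ/2) = 6378137 × 0.996728158 = 6357268.744 m.

x 157751 m, y 6357269 m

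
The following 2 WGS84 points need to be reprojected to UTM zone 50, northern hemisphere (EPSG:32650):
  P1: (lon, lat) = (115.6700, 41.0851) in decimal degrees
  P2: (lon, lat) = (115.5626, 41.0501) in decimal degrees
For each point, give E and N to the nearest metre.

P1: E 388288 m, N 4549056 m; P2: E 379202 m, N 4545314 m

UTM zone 50N: λ₀ = 117°, k₀ = 0.9996.
P1 (41.0851°, 115.6700°) → (388287.567, 4549056.209) m.
P2 (41.0501°, 115.5626°) → (379202.274, 4545313.866) m.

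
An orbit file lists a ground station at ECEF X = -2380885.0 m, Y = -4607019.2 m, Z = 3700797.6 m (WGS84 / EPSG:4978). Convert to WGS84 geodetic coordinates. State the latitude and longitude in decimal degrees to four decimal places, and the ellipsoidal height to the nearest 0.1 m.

λ = atan2(Y, X) = -117.32969972°; p = √(X²+Y²) = 5185869.2 m.
Bowring's method on WGS84 (a = 6378137 m, b = 6356752.314 m) gives φ = 35.69500003°, h = 63.744 m.

lat 35.6950°, lon -117.3297°, h 63.7 m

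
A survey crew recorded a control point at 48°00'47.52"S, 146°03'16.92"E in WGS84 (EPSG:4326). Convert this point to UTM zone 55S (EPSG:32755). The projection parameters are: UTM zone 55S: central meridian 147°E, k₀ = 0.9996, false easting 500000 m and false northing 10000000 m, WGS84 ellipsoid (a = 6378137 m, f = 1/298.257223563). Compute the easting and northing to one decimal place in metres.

E 429503.2 m, N 4681800.4 m

Zone 55 central meridian λ₀ = 6×55 − 183 = 147°; Δλ = -0.9453°.
Transverse Mercator on WGS84 with k₀ = 0.9996 gives E = 429503.192 m, N = 4681800.365 m.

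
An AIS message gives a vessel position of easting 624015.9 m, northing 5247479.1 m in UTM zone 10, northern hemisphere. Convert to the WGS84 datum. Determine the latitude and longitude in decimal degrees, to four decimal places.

Zone 10N: λ₀ = -123°, k₀ = 0.9996, false easting 500000 m.
Meridian distance M = (N − FN)/k₀ = 5249578.9 m.
Inverse transverse Mercator on WGS84 gives φ = 47.36899960°, λ = -121.35739948°.

lat 47.3690°, lon -121.3574°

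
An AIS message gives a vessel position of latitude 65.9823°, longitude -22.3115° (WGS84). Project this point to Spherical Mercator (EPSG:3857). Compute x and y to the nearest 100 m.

x -2483700 m, y 9872000 m

Web Mercator is spherical with R = a = 6378137 m.
x = R·λ = 6378137 × -0.389409136 = -2483704.819 m.
y = R·ln tan(π/4 + φ/2) = 6378137 × 1.547787900 = 9872003.274 m.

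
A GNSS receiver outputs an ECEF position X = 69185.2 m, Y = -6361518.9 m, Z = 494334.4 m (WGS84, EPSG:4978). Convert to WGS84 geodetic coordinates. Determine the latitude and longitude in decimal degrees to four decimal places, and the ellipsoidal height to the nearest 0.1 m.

lat 4.4729°, lon -89.3769°, h 3063.7 m

λ = atan2(Y, X) = -89.37689980°; p = √(X²+Y²) = 6361895.1 m.
Bowring's method on WGS84 (a = 6378137 m, b = 6356752.314 m) gives φ = 4.47289958°, h = 3063.664 m.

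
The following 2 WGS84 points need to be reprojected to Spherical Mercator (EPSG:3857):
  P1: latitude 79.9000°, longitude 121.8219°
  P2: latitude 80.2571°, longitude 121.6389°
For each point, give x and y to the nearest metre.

Web Mercator: x = R·λ, y = R·ln tan(π/4+φ/2), R = 6378137 m.
P1 (79.9000°, 121.8219°) → (13561151.875, 15474919.917) m.
P2 (80.2571°, 121.6389°) → (13540780.409, 15705662.511) m.

P1: x 13561152 m, y 15474920 m; P2: x 13540780 m, y 15705663 m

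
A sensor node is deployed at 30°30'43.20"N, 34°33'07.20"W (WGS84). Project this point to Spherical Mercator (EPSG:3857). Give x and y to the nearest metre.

x -3846311 m, y 3569534 m

Web Mercator is spherical with R = a = 6378137 m.
x = R·λ = 6378137 × -0.603046163 = -3846311.046 m.
y = R·ln tan(π/4 + φ/2) = 6378137 × 0.559651495 = 3569533.910 m.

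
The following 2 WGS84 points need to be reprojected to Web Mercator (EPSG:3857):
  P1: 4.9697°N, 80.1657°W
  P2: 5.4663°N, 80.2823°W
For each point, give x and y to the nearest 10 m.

P1: x -8924000 m, y 553920 m; P2: x -8936980 m, y 609430 m

Web Mercator: x = R·λ, y = R·ln tan(π/4+φ/2), R = 6378137 m.
P1 (4.9697°, -80.1657°) → (-8924004.903, 553919.471) m.
P2 (5.4663°, -80.2823°) → (-8936984.756, 609430.952) m.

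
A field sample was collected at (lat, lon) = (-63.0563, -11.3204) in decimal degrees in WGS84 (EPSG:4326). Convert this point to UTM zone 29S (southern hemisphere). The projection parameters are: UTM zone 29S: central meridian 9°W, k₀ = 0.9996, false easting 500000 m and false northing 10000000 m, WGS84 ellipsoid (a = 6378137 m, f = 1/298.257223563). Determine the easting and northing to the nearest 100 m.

Zone 29 central meridian λ₀ = 6×29 − 183 = -9°; Δλ = -2.3204°.
Transverse Mercator on WGS84 with k₀ = 0.9996 gives E = 382711.115 m, N = 3006020.354 m.

E 382700 m, N 3006000 m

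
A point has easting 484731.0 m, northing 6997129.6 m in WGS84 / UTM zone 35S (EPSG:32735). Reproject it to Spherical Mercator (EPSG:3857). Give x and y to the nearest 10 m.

x 2988470 m, y -3142010 m

Unproject from UTM 35S (λ₀ = 27°) → φ = -27.14830023°, λ = 26.84589964°.
Web Mercator (R = 6378137 m): x = 2988471.877 m, y = -3142012.153 m.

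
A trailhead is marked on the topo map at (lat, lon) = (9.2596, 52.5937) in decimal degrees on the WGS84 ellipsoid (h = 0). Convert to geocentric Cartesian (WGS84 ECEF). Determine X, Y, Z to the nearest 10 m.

WGS84: a = 6378137 m, e² = 0.006694380; N(φ) = a/√(1−e²sin²φ) = 6378689.822 m.
X = (N+h)·cosφ·cosλ = 3824328.103 m; Y = (N+h)·cosφ·sinλ = 5000873.802 m; Z = (N(1−e²)+h)·sinφ = 1019510.825 m.

X 3824330 m, Y 5000870 m, Z 1019510 m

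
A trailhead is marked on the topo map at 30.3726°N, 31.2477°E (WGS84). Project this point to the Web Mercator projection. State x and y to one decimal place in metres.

x 3478478.1 m, y 3551534.6 m

Web Mercator is spherical with R = a = 6378137 m.
x = R·λ = 6378137 × 0.545375249 = 3478478.052 m.
y = R·ln tan(π/4 + φ/2) = 6378137 × 0.556829459 = 3551534.575 m.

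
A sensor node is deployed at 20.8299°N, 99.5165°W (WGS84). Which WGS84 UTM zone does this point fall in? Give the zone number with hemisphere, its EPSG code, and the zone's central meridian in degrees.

Zone 14N (EPSG:32614), central meridian -99°

UTM zone = ⌊(λ + 180)/6⌋ + 1; -99.5165° ∈ [-102°, -96°) → zone 14.
Hemisphere: N (φ ≥ 0).
Central meridian λ₀ = 6×14 − 183 = -99°.
EPSG code: 32614.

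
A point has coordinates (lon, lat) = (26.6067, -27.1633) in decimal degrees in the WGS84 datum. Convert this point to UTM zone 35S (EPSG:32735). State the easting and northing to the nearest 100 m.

Zone 35 central meridian λ₀ = 6×35 − 183 = 27°; Δλ = -0.3933°.
Transverse Mercator on WGS84 with k₀ = 0.9996 gives E = 461035.011 m, N = 6995416.516 m.

E 461000 m, N 6995400 m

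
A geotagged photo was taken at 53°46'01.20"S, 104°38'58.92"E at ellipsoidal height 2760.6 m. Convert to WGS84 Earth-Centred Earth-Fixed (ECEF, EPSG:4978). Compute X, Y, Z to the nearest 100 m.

WGS84: a = 6378137 m, e² = 0.006694380; N(φ) = a/√(1−e²sin²φ) = 6392072.859 m.
X = (N+h)·cosφ·cosλ = -955943.331 m; Y = (N+h)·cosφ·sinλ = 3656915.823 m; Z = (N(1−e²)+h)·sinφ = -5123684.605 m.

X -955900 m, Y 3656900 m, Z -5123700 m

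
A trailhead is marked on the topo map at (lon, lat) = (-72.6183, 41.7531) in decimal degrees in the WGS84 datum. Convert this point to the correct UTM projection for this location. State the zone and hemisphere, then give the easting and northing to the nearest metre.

Longitude -72.6183° lies in the 6° band [-78°, -72°), giving zone 18; latitude is north of the equator, so 18N.
Zone 18 central meridian λ₀ = 6×18 − 183 = -75°; Δλ = +2.3817°.
Transverse Mercator on WGS84 with k₀ = 0.9996 gives E = 698013.927 m, N = 4625105.282 m.

Zone 18N: E 698014 m, N 4625105 m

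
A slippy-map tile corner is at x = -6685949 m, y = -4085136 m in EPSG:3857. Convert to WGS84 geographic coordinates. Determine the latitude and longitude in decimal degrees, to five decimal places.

R = 6378137 m. λ = x/R = -60.06090176°.
φ = 2·arctan(exp(y/R)) − 90° = 2·arctan(0.52703) − 90° = -34.41850194°.

lat -34.41850°, lon -60.06090°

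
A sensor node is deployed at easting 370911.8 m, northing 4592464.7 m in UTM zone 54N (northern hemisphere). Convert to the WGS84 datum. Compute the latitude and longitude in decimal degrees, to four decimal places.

Zone 54N: λ₀ = 141°, k₀ = 0.9996, false easting 500000 m.
Meridian distance M = (N − FN)/k₀ = 4594302.4 m.
Inverse transverse Mercator on WGS84 gives φ = 41.47340028°, λ = 139.45399980°.

lat 41.4734°, lon 139.4540°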